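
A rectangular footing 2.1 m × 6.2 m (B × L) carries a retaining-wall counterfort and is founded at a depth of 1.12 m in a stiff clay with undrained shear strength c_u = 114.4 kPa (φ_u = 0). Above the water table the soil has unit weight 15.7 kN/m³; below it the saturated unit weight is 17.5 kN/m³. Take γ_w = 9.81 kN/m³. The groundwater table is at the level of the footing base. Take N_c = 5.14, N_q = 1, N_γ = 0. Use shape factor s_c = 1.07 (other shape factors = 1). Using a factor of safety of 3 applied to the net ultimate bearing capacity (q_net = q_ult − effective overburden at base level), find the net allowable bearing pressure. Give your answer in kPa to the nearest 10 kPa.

Effective surcharge at the founding depth q = γ·D_f = 15.7 × 1.12 = 17.584 kPa.
q_ult = c·N_c·s_c + q·N_q
     = 114.4 × 5.14 × 1.07 + 17.584 × 1
     = 629.18 + 17.584 = 646.76 kPa.
Net ultimate: q_net = 646.76 − 17.584 = 629.18 kPa.
q_all(net) = 629.18 / 3 = 209.73 kPa.

q_all(net) ≈ 210 kPa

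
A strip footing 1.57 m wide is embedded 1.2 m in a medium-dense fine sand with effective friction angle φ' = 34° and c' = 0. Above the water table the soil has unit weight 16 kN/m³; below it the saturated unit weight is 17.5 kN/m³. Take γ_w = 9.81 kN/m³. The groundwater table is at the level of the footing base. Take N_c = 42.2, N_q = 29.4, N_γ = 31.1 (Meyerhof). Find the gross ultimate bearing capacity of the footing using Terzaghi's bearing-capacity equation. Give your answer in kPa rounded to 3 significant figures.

Overburden at base level: q = 16 × 1.2 = 19.2 kPa.
Below the base the soil is submerged, so the ½γBN_γ term uses γ' = 17.5 − 9.81 = 7.69 kN/m³.
Surcharge term q·N_q = 19.2 × 29.4 = 564.48 kPa; self-weight term 0.5·γ·B·N_γ = 0.5 × 7.69 × 1.57 × 31.1 = 187.74 kPa.
q_ult = 564.48 + 187.74 = 752.22 kPa.

q_ult ≈ 752 kPa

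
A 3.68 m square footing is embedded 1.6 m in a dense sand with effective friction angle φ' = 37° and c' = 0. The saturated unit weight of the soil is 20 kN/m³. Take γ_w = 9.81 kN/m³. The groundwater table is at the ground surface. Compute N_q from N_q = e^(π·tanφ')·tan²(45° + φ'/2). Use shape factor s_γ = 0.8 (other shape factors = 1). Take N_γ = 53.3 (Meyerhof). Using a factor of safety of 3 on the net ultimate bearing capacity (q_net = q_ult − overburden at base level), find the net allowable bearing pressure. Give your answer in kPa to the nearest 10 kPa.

N_q = e^(π·tan37°)·tan²(63.5°) = 42.92.
With the water table at the surface the whole profile is submerged: γ' = 20 − 9.81 = 10.19 kN/m³, so q = γ'·D_f = 16.304 kPa; the same γ' applies in the ½γBN_γ term.
q_ult = q·N_q + 0.5·γ·B·N_γ·s_γ
     = 16.304 × 42.92 + 0.5 × 10.19 × 3.68 × 53.3 × 0.8
     = 699.77 + 799.48 = 1499.2 kPa.
q_net = 1499.2 − 16.304 = 1482.9 kPa.
q_all(net) = 1482.9 / 3 = 494.32 kPa.

q_all(net) ≈ 490 kPa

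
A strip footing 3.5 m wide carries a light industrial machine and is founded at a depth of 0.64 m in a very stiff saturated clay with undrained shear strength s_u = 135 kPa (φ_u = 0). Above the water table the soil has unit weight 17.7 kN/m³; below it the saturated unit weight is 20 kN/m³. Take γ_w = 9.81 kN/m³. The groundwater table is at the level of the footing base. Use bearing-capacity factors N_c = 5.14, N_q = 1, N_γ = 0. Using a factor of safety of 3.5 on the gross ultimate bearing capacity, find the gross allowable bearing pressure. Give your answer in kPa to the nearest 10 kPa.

q_all ≈ 200 kPa

Overburden at base level: q = 17.7 × 0.64 = 11.328 kPa.
Cohesion term c·N_c = 135 × 5.14 = 693.9 kPa; surcharge term q·N_q = 11.328 × 1 = 11.328 kPa.
q_ult = 693.9 + 11.328 = 705.23 kPa.
q_all = 705.23 / 3.5 = 201.49 kPa.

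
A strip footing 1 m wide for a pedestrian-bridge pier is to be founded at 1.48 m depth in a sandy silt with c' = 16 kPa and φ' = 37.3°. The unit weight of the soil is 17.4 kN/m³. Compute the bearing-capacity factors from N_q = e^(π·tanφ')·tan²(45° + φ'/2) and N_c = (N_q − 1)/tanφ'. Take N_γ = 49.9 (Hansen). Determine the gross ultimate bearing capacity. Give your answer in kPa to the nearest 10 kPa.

q_ult ≈ 2500 kPa

tan37.3° = 0.7618, so N_q = e^(π×0.7618)·tan²(63.65°) = 10.949 × 4.076 = 44.63.
N_c = (44.63 − 1)/tan37.3° = 57.27.
Effective surcharge at the founding depth q = γ·D_f = 17.4 × 1.48 = 25.752 kPa.
q_ult = c·N_c + q·N_q + 0.5·γ·B·N_γ
     = 16 × 57.27 + 25.752 × 44.628 + 0.5 × 17.4 × 1 × 49.9
     = 916.32 + 1149.3 + 434.13 = 2499.7 kPa.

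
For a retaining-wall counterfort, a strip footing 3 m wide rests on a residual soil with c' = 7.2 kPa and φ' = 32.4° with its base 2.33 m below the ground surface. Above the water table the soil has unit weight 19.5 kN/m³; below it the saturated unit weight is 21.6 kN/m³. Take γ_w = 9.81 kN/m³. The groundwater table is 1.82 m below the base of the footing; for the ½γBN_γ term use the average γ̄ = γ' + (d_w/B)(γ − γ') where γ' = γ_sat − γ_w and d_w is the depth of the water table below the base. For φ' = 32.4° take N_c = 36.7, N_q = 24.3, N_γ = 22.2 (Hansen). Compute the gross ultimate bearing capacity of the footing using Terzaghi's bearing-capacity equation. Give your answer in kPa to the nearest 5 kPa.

q_ult ≈ 1915 kPa

Effective surcharge at the founding depth q = γ·D_f = 19.5 × 2.33 = 45.435 kPa.
With d_w = 1.82 m < B, γ̄ = 11.79 + (1.82/3) × (19.5 − 11.79) = 16.467 kN/m³.
q_ult = c·N_c + q·N_q + 0.5·γ·B·N_γ
     = 7.2 × 36.7 + 45.435 × 24.3 + 0.5 × 16.467 × 3 × 22.2
     = 264.24 + 1104.1 + 548.36 = 1916.7 kPa.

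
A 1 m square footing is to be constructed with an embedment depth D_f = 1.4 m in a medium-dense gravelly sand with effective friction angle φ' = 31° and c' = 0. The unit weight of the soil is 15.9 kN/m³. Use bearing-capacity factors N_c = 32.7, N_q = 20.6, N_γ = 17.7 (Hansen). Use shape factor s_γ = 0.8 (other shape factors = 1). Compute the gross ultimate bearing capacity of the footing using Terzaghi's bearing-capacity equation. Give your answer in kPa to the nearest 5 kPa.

q = γ·D_f = 15.9 × 1.4 = 22.26 kPa.
q·N_q = 22.26 × 20.6 = 458.56 kPa
0.5·γ·B·N_γ·s_γ = 0.5 × 15.9 × 1 × 17.7 × 0.8 = 112.57 kPa
q_ult = 458.56 + 112.57 = 571.13 kPa.

q_ult ≈ 570 kPa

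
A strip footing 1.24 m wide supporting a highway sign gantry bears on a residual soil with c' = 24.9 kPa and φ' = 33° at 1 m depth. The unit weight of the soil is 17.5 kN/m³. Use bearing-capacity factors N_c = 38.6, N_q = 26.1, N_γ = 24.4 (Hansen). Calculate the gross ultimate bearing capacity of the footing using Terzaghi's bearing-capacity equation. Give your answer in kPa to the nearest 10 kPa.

q_ult ≈ 1680 kPa

q = γ·D_f = 17.5 × 1 = 17.5 kPa.
c·N_c = 24.9 × 38.6 = 961.14 kPa
q·N_q = 17.5 × 26.1 = 456.75 kPa
0.5·γ·B·N_γ = 0.5 × 17.5 × 1.24 × 24.4 = 264.74 kPa
q_ult = 961.14 + 456.75 + 264.74 = 1682.6 kPa.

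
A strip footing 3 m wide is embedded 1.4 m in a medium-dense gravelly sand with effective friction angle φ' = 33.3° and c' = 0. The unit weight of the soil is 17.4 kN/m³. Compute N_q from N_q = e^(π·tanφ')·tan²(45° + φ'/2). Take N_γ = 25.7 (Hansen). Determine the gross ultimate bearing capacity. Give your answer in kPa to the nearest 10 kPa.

q_ult ≈ 1330 kPa

tan33.3° = 0.6569, so N_q = e^(π×0.6569)·tan²(61.65°) = 7.875 × 3.435 = 27.05.
Effective surcharge at the founding depth q = γ·D_f = 17.4 × 1.4 = 24.36 kPa.
q_ult = q·N_q + 0.5·γ·B·N_γ
     = 24.36 × 27.048 + 0.5 × 17.4 × 3 × 25.7
     = 658.88 + 670.77 = 1329.7 kPa.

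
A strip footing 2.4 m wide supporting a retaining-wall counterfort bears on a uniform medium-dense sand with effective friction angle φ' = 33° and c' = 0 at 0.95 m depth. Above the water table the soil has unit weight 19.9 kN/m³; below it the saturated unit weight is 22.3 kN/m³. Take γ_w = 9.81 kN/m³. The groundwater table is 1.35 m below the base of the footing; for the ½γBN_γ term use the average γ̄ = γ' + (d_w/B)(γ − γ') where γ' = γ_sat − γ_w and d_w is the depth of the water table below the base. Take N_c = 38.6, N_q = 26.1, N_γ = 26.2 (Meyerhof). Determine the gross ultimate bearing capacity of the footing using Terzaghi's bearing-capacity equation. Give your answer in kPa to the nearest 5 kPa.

q_ult ≈ 1015 kPa

Effective surcharge at the founding depth q = γ·D_f = 19.9 × 0.95 = 18.905 kPa.
With d_w = 1.35 m < B, γ̄ = 12.49 + (1.35/2.4) × (19.9 − 12.49) = 16.658 kN/m³.
q_ult = q·N_q + 0.5·γ·B·N_γ
     = 18.905 × 26.1 + 0.5 × 16.658 × 2.4 × 26.2
     = 493.42 + 523.73 = 1017.2 kPa.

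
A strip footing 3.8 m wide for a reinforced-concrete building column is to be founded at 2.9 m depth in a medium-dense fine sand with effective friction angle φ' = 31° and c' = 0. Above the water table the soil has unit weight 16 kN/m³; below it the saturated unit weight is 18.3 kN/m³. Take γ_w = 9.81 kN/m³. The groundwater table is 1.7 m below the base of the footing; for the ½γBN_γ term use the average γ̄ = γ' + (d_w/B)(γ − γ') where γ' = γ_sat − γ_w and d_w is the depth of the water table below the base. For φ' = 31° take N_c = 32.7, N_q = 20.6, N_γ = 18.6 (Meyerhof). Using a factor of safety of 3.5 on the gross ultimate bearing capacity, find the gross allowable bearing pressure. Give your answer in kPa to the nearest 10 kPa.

Overburden at base level: q = 16 × 2.9 = 46.4 kPa.
The water table is 1.7 m below the base (< B = 3.8 m), so the ½γBN_γ term uses γ̄ = γ' + (d_w/B)(γ − γ') = 8.49 + (1.7/3.8)(16 − 8.49) = 11.85 kN/m³.
Surcharge term q·N_q = 46.4 × 20.6 = 955.84 kPa; self-weight term 0.5·γ·B·N_γ = 0.5 × 11.85 × 3.8 × 18.6 = 418.77 kPa.
q_ult = 955.84 + 418.77 = 1374.6 kPa.
q_all = 1374.6 / 3.5 = 392.75 kPa.

q_all ≈ 390 kPa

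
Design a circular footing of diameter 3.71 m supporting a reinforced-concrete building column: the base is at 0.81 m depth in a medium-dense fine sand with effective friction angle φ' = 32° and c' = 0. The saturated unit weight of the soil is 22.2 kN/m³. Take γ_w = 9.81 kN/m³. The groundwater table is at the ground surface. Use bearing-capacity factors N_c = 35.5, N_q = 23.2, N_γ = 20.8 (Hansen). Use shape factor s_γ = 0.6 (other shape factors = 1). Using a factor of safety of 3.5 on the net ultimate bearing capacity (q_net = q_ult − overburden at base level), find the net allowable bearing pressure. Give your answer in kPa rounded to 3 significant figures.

q_all(net) ≈ 146 kPa

γ' = 22.2 − 9.81 = 12.39 kN/m³ (submerged throughout). q = 12.39 × 0.81 = 10.036 kPa; the same γ' applies in the ½γBN_γ term.
q·N_q = 10.036 × 23.2 = 232.83 kPa
0.5·γ·B·N_γ·s_γ = 0.5 × 12.39 × 3.71 × 20.8 × 0.6 = 286.83 kPa
q_ult = 232.83 + 286.83 = 519.67 kPa.
q_net = 519.67 − 10.036 = 509.63 kPa.
q_all(net) = 509.63 / 3.5 = 145.61 kPa.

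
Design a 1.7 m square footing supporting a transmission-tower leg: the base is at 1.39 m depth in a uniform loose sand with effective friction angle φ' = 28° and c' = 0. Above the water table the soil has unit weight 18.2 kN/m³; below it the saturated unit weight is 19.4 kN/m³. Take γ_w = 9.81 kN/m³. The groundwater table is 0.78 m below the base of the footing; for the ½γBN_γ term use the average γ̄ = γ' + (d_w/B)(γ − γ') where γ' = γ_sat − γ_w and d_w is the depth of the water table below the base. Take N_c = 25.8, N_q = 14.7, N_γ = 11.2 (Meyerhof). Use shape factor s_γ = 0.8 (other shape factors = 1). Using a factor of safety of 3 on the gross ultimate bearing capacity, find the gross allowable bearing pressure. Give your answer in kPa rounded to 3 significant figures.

Overburden at base level: q = 18.2 × 1.39 = 25.298 kPa.
The water table is 0.78 m below the base (< B = 1.7 m), so the ½γBN_γ term uses γ̄ = γ' + (d_w/B)(γ − γ') = 9.59 + (0.78/1.7)(18.2 − 9.59) = 13.54 kN/m³.
Surcharge term q·N_q = 25.298 × 14.7 = 371.88 kPa; self-weight term 0.5·γ·B·N_γ·s_γ = 0.5 × 13.54 × 1.7 × 11.2 × 0.8 = 103.12 kPa.
q_ult = 371.88 + 103.12 = 475 kPa.
q_all = 475 / 3 = 158.33 kPa.

q_all ≈ 158 kPa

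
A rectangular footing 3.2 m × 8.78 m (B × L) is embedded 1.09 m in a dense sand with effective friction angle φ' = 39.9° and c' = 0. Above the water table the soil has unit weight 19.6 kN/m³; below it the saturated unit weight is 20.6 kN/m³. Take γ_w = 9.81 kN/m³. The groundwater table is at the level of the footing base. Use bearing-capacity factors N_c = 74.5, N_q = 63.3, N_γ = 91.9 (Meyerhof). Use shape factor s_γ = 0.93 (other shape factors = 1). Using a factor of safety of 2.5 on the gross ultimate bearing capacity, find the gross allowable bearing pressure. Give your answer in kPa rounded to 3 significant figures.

Overburden at base level: q = 19.6 × 1.09 = 21.364 kPa.
Below the base the soil is submerged, so the ½γBN_γ term uses γ' = 20.6 − 9.81 = 10.79 kN/m³.
Surcharge term q·N_q = 21.364 × 63.3 = 1352.3 kPa; self-weight term 0.5·γ·B·N_γ·s_γ = 0.5 × 10.79 × 3.2 × 91.9 × 0.93 = 1475.5 kPa.
q_ult = 1352.3 + 1475.5 = 2827.8 kPa.
q_all = 2827.8 / 2.5 = 1131.1 kPa.

q_all ≈ 1130 kPa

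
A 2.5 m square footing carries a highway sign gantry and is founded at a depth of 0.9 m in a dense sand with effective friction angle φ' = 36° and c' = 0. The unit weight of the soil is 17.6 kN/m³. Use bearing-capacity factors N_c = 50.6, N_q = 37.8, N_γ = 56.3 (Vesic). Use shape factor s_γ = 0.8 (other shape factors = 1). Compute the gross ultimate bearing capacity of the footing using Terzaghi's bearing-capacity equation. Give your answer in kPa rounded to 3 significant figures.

Overburden at base level: q = 17.6 × 0.9 = 15.84 kPa.
Surcharge term q·N_q = 15.84 × 37.8 = 598.75 kPa; self-weight term 0.5·γ·B·N_γ·s_γ = 0.5 × 17.6 × 2.5 × 56.3 × 0.8 = 990.88 kPa.
q_ult = 598.75 + 990.88 = 1589.6 kPa.

q_ult ≈ 1590 kPa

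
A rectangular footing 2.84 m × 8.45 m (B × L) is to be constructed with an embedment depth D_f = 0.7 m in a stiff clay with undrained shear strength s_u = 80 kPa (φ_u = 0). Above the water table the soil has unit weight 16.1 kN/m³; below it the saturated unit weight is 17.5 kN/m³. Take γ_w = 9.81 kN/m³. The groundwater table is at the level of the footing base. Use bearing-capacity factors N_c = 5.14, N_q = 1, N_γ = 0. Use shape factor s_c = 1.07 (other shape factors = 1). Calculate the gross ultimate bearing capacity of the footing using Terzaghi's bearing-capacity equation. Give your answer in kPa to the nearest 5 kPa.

q_ult ≈ 450 kPa

Effective surcharge at the founding depth q = γ·D_f = 16.1 × 0.7 = 11.27 kPa.
q_ult = c·N_c·s_c + q·N_q
     = 80 × 5.14 × 1.07 + 11.27 × 1
     = 439.98 + 11.27 = 451.25 kPa.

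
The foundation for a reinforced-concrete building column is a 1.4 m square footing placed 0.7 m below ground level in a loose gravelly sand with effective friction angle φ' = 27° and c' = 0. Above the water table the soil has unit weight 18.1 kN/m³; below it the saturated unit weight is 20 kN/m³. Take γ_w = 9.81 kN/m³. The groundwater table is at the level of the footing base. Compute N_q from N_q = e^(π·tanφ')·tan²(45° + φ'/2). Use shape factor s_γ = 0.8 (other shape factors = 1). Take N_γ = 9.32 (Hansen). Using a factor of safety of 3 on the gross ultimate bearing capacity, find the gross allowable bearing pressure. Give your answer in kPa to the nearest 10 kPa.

N_q = e^(π·tan27°)·tan²(58.5°) = 13.2.
q = γ·D_f = 18.1 × 0.7 = 12.67 kPa.
For the ½γBN_γ term take γ' = 20 − 9.81 = 10.19 kN/m³ (soil below base is submerged).
q·N_q = 12.67 × 13.199 = 167.23 kPa
0.5·γ·B·N_γ·s_γ = 0.5 × 10.19 × 1.4 × 9.32 × 0.8 = 53.184 kPa
q_ult = 167.23 + 53.184 = 220.42 kPa.
q_all = 220.42 / 3 = 73.472 kPa.

q_all ≈ 70 kPa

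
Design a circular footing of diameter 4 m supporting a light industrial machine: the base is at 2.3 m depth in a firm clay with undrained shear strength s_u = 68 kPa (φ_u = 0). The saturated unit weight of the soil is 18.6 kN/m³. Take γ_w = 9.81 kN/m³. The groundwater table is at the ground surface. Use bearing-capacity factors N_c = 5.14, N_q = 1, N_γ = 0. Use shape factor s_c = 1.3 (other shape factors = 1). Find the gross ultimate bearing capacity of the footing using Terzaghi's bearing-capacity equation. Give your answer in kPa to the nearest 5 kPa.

q_ult ≈ 475 kPa

With the water table at the surface the whole profile is submerged: γ' = 18.6 − 9.81 = 8.79 kN/m³, so q = γ'·D_f = 20.217 kPa.
q_ult = c·N_c·s_c + q·N_q
     = 68 × 5.14 × 1.3 + 20.217 × 1
     = 454.38 + 20.217 = 474.59 kPa.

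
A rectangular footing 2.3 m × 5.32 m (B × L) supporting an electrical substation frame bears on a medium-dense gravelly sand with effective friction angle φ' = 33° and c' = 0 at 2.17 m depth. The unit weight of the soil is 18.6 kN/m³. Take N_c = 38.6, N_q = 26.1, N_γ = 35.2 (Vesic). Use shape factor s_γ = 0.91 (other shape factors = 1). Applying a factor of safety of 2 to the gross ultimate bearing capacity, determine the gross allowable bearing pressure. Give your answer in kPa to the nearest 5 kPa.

q_all ≈ 870 kPa

q = γ·D_f = 18.6 × 2.17 = 40.362 kPa.
q·N_q = 40.362 × 26.1 = 1053.4 kPa
0.5·γ·B·N_γ·s_γ = 0.5 × 18.6 × 2.3 × 35.2 × 0.91 = 685.16 kPa
q_ult = 1053.4 + 685.16 = 1738.6 kPa.
q_all = q_ult / FS = 1738.6 / 2 = 869.31 kPa.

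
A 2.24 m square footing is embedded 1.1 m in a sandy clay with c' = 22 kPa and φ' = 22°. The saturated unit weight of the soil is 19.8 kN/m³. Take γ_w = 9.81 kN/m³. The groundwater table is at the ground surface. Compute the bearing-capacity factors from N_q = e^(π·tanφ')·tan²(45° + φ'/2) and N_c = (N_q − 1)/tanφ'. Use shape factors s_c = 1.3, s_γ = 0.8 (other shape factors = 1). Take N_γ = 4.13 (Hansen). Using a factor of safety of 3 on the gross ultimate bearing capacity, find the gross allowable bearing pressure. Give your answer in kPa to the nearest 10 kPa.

N_q = e^(π·tan22°)·tan²(56°) = 7.82; N_c = (N_q − 1)/tanφ' = 16.88.
With the water table at the surface the whole profile is submerged: γ' = 19.8 − 9.81 = 9.99 kN/m³, so q = γ'·D_f = 10.989 kPa; the same γ' applies in the ½γBN_γ term.
q_ult = c·N_c·s_c + q·N_q + 0.5·γ·B·N_γ·s_γ
     = 22 × 16.883 × 1.3 + 10.989 × 7.8211 + 0.5 × 9.99 × 2.24 × 4.13 × 0.8
     = 482.85 + 85.946 + 36.968 = 605.76 kPa.
q_all = 605.76 / 3 = 201.92 kPa.

q_all ≈ 200 kPa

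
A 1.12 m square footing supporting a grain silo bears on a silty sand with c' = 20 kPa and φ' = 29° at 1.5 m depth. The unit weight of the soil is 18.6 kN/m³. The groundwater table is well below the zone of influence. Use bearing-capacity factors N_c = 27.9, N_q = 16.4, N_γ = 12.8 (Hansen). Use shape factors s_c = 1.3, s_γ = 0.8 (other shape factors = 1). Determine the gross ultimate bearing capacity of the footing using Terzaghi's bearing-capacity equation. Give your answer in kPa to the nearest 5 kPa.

q_ult ≈ 1290 kPa

Overburden at base level: q = 18.6 × 1.5 = 27.9 kPa.
Cohesion term c·N_c·s_c = 20 × 27.9 × 1.3 = 725.4 kPa; surcharge term q·N_q = 27.9 × 16.4 = 457.56 kPa; self-weight term 0.5·γ·B·N_γ·s_γ = 0.5 × 18.6 × 1.12 × 12.8 × 0.8 = 106.66 kPa.
q_ult = 725.4 + 457.56 + 106.66 = 1289.6 kPa.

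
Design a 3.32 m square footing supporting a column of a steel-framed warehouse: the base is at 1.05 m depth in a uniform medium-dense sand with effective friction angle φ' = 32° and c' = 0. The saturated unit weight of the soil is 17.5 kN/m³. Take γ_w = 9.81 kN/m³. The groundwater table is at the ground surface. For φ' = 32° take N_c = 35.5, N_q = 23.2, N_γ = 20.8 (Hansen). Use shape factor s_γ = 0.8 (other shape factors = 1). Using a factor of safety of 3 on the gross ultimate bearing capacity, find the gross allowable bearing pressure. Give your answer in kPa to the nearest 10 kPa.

q_all ≈ 130 kPa

Water table at ground surface, so effective unit weight γ' = 17.5 − 9.81 = 7.69 kN/m³ is used throughout; overburden q = 7.69 × 1.05 = 8.0745 kPa; the same γ' applies in the ½γBN_γ term.
Surcharge term q·N_q = 8.0745 × 23.2 = 187.33 kPa; self-weight term 0.5·γ·B·N_γ·s_γ = 0.5 × 7.69 × 3.32 × 20.8 × 0.8 = 212.42 kPa.
q_ult = 187.33 + 212.42 = 399.74 kPa.
q_all = 399.74 / 3 = 133.25 kPa.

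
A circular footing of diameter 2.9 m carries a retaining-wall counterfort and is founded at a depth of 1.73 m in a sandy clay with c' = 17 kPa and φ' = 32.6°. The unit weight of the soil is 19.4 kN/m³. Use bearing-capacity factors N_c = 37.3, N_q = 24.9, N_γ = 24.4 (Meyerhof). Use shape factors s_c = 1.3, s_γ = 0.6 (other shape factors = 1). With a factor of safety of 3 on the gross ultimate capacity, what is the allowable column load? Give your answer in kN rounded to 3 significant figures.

P_all ≈ 4560 kN

q = γ·D_f = 19.4 × 1.73 = 33.562 kPa.
c·N_c·s_c = 17 × 37.3 × 1.3 = 824.33 kPa
q·N_q = 33.562 × 24.9 = 835.69 kPa
0.5·γ·B·N_γ·s_γ = 0.5 × 19.4 × 2.9 × 24.4 × 0.6 = 411.82 kPa
q_ult = 824.33 + 835.69 + 411.82 = 2071.8 kPa.
Gross allowable pressure q_all = 2071.8 / 3 = 690.62 kPa.
Footing area = 6.6052 m², so allowable column load = 690.62 × 6.6052 = 4561.7 kN.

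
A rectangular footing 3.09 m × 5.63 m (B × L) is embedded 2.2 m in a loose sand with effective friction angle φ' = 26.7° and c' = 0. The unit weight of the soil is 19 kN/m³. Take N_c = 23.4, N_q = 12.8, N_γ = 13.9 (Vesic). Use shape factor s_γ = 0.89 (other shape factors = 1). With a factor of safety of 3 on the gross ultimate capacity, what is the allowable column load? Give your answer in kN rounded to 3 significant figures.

Overburden at base level: q = 19 × 2.2 = 41.8 kPa.
Surcharge term q·N_q = 41.8 × 12.8 = 535.04 kPa; self-weight term 0.5·γ·B·N_γ·s_γ = 0.5 × 19 × 3.09 × 13.9 × 0.89 = 363.15 kPa.
q_ult = 535.04 + 363.15 = 898.19 kPa.
Gross allowable pressure q_all = 898.19 / 3 = 299.4 kPa.
Footing area = 17.3967 m², so allowable column load = 299.4 × 17.3967 = 5208.5 kN.

P_all ≈ 5210 kN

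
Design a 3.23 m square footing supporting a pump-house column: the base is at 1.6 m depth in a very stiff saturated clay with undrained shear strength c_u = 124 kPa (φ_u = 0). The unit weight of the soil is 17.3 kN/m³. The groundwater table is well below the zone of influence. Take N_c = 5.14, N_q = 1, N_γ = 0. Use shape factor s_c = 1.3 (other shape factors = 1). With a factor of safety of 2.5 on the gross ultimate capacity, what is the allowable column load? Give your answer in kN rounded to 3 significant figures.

P_all ≈ 3570 kN

q = γ·D_f = 17.3 × 1.6 = 27.68 kPa.
c·N_c·s_c = 124 × 5.14 × 1.3 = 828.57 kPa
q·N_q = 27.68 × 1 = 27.68 kPa
q_ult = 828.57 + 27.68 = 856.25 kPa.
Gross allowable pressure q_all = 856.25 / 2.5 = 342.5 kPa.
Footing area = 10.4329 m², so allowable column load = 342.5 × 10.4329 = 3573.3 kN.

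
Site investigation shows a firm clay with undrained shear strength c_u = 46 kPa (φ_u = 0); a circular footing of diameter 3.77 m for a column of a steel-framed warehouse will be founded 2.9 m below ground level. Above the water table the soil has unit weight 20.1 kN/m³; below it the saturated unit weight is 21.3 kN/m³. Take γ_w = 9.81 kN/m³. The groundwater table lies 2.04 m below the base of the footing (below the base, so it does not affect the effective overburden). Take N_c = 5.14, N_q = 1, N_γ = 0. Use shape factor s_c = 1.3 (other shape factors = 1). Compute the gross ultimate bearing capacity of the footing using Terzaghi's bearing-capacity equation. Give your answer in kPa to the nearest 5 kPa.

q_ult ≈ 365 kPa

Effective surcharge at the founding depth q = γ·D_f = 20.1 × 2.9 = 58.29 kPa.
q_ult = c·N_c·s_c + q·N_q
     = 46 × 5.14 × 1.3 + 58.29 × 1
     = 307.37 + 58.29 = 365.66 kPa.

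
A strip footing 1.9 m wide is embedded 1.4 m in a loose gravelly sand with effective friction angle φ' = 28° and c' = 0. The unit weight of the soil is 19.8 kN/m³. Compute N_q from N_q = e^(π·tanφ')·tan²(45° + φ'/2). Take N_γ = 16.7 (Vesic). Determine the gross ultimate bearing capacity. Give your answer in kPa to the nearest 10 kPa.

tan28° = 0.5317, so N_q = e^(π×0.5317)·tan²(59°) = 5.314 × 2.77 = 14.72.
q = γ·D_f = 19.8 × 1.4 = 27.72 kPa.
q·N_q = 27.72 × 14.72 = 408.04 kPa
0.5·γ·B·N_γ = 0.5 × 19.8 × 1.9 × 16.7 = 314.13 kPa
q_ult = 408.04 + 314.13 = 722.16 kPa.

q_ult ≈ 720 kPa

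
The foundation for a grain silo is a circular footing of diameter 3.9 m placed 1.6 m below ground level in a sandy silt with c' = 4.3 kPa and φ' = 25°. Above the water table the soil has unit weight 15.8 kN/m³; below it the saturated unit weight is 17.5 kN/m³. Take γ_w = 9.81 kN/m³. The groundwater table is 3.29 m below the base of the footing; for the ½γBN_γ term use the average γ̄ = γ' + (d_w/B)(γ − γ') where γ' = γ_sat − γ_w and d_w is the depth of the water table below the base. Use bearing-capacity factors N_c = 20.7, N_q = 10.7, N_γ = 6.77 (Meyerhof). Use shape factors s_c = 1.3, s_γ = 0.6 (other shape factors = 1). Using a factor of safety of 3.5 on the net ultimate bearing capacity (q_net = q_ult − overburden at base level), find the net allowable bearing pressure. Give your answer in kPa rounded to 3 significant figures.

q_all(net) ≈ 136 kPa

Effective surcharge at the founding depth q = γ·D_f = 15.8 × 1.6 = 25.28 kPa.
With d_w = 3.29 m < B, γ̄ = 7.69 + (3.29/3.9) × (15.8 − 7.69) = 14.532 kN/m³.
q_ult = c·N_c·s_c + q·N_q + 0.5·γ·B·N_γ·s_γ
     = 4.3 × 20.7 × 1.3 + 25.28 × 10.7 + 0.5 × 14.532 × 3.9 × 6.77 × 0.6
     = 115.71 + 270.5 + 115.1 = 501.31 kPa.
q_net = 501.31 − 25.28 = 476.03 kPa.
q_all(net) = 476.03 / 3.5 = 136.01 kPa.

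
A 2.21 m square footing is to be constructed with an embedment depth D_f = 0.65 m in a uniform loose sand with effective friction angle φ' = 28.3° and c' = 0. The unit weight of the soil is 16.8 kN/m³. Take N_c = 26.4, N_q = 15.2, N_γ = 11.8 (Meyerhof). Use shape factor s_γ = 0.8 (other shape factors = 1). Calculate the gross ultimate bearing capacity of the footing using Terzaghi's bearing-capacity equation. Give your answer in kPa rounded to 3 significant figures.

q = γ·D_f = 16.8 × 0.65 = 10.92 kPa.
q·N_q = 10.92 × 15.2 = 165.98 kPa
0.5·γ·B·N_γ·s_γ = 0.5 × 16.8 × 2.21 × 11.8 × 0.8 = 175.24 kPa
q_ult = 165.98 + 175.24 = 341.23 kPa.

q_ult ≈ 341 kPa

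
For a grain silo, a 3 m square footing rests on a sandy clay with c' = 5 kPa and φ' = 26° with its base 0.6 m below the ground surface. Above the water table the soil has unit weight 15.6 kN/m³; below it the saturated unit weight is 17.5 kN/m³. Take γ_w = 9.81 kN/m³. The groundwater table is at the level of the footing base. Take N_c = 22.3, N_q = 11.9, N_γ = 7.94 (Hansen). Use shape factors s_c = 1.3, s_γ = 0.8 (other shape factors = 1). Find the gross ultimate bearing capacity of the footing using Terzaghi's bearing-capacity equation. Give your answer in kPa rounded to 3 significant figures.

q = γ·D_f = 15.6 × 0.6 = 9.36 kPa.
For the ½γBN_γ term take γ' = 17.5 − 9.81 = 7.69 kN/m³ (soil below base is submerged).
c·N_c·s_c = 5 × 22.3 × 1.3 = 144.95 kPa
q·N_q = 9.36 × 11.9 = 111.38 kPa
0.5·γ·B·N_γ·s_γ = 0.5 × 7.69 × 3 × 7.94 × 0.8 = 73.27 kPa
q_ult = 144.95 + 111.38 + 73.27 = 329.6 kPa.

q_ult ≈ 330 kPa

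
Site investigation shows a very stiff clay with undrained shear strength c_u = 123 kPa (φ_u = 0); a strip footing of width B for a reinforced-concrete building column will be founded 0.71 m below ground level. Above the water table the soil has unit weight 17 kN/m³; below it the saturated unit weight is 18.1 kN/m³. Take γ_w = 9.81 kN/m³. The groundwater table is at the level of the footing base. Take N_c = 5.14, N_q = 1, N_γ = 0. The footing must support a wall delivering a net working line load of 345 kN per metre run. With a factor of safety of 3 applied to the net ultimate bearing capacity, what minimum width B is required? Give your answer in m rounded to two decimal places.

B = 1.64 m

Effective surcharge at the founding depth q = γ·D_f = 17 × 0.71 = 12.07 kPa.
q_ult = c·N_c + q·N_q
     = 123 × 5.14 + 12.07 × 1
     = 632.22 + 12.07 = 644.29 kPa.
For φ = 0 the ½γBN_γ term vanishes, so q_ult is independent of B. q_net = 644.29 − 12.07 = 632.22 kPa; q_all(net) = 632.22/3 = 210.74 kPa.
Required width B = w / q_all(net) = 345 / 210.74 = 1.637 m.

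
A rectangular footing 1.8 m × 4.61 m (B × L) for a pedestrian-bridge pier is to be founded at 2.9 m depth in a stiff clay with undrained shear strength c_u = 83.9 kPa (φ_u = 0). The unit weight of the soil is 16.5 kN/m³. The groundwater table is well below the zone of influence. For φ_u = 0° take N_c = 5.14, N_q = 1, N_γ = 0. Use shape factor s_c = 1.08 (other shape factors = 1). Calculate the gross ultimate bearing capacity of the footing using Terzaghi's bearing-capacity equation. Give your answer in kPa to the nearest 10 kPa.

Effective surcharge at the founding depth q = γ·D_f = 16.5 × 2.9 = 47.85 kPa.
q_ult = c·N_c·s_c + q·N_q
     = 83.9 × 5.14 × 1.08 + 47.85 × 1
     = 465.75 + 47.85 = 513.6 kPa.

q_ult ≈ 510 kPa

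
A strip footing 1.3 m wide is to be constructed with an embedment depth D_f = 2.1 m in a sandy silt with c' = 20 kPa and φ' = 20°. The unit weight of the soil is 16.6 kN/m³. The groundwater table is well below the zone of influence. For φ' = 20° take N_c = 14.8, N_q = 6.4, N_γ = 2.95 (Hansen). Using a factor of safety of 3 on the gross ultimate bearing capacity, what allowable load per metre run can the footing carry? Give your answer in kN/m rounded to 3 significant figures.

≈ 239 kN/m

q = γ·D_f = 16.6 × 2.1 = 34.86 kPa.
c·N_c = 20 × 14.8 = 296 kPa
q·N_q = 34.86 × 6.4 = 223.1 kPa
0.5·γ·B·N_γ = 0.5 × 16.6 × 1.3 × 2.95 = 31.831 kPa
q_ult = 296 + 223.1 + 31.831 = 550.93 kPa.
Gross allowable pressure q_all = 550.93 / 3 = 183.64 kPa.
Allowable wall load = q_all × B = 183.64 × 1.3 = 238.74 kN per metre run.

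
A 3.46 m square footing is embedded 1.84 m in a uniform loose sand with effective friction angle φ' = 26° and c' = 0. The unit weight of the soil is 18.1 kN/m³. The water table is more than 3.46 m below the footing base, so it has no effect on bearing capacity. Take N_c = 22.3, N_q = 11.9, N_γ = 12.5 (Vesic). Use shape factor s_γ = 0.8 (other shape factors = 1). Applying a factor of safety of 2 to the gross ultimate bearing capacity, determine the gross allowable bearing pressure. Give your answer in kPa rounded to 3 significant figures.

q = γ·D_f = 18.1 × 1.84 = 33.304 kPa.
q·N_q = 33.304 × 11.9 = 396.32 kPa
0.5·γ·B·N_γ·s_γ = 0.5 × 18.1 × 3.46 × 12.5 × 0.8 = 313.13 kPa
q_ult = 396.32 + 313.13 = 709.45 kPa.
q_all = q_ult / FS = 709.45 / 2 = 354.72 kPa.

q_all ≈ 355 kPa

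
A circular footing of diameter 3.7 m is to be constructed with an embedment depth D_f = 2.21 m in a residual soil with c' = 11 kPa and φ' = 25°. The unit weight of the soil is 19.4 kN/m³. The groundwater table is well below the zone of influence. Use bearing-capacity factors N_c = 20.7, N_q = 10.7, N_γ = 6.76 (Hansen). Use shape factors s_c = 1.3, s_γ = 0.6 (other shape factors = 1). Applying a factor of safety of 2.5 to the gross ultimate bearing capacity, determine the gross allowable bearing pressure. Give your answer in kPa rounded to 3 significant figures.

Effective surcharge at the founding depth q = γ·D_f = 19.4 × 2.21 = 42.874 kPa.
q_ult = c·N_c·s_c + q·N_q + 0.5·γ·B·N_γ·s_γ
     = 11 × 20.7 × 1.3 + 42.874 × 10.7 + 0.5 × 19.4 × 3.7 × 6.76 × 0.6
     = 296.01 + 458.75 + 145.57 = 900.33 kPa.
q_all = q_ult / FS = 900.33 / 2.5 = 360.13 kPa.

q_all ≈ 360 kPa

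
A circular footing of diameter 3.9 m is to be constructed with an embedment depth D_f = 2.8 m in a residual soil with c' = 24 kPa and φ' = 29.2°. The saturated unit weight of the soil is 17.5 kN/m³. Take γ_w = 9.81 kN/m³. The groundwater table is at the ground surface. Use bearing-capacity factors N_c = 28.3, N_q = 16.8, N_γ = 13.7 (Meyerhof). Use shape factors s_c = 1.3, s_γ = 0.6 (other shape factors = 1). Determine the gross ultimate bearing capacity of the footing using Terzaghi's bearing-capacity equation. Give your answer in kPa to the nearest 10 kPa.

q_ult ≈ 1370 kPa

γ' = 17.5 − 9.81 = 7.69 kN/m³ (submerged throughout). q = 7.69 × 2.8 = 21.532 kPa; the same γ' applies in the ½γBN_γ term.
c·N_c·s_c = 24 × 28.3 × 1.3 = 882.96 kPa
q·N_q = 21.532 × 16.8 = 361.74 kPa
0.5·γ·B·N_γ·s_γ = 0.5 × 7.69 × 3.9 × 13.7 × 0.6 = 123.26 kPa
q_ult = 882.96 + 361.74 + 123.26 = 1368 kPa.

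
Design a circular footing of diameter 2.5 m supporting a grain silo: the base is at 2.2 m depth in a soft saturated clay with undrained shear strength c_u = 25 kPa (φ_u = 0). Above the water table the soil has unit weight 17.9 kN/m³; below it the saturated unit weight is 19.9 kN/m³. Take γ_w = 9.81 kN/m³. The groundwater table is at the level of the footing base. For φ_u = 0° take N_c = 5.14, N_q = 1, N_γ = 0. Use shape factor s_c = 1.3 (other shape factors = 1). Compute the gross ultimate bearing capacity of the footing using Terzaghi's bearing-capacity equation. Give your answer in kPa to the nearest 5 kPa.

q_ult ≈ 205 kPa

q = γ·D_f = 17.9 × 2.2 = 39.38 kPa.
c·N_c·s_c = 25 × 5.14 × 1.3 = 167.05 kPa
q·N_q = 39.38 × 1 = 39.38 kPa
q_ult = 167.05 + 39.38 = 206.43 kPa.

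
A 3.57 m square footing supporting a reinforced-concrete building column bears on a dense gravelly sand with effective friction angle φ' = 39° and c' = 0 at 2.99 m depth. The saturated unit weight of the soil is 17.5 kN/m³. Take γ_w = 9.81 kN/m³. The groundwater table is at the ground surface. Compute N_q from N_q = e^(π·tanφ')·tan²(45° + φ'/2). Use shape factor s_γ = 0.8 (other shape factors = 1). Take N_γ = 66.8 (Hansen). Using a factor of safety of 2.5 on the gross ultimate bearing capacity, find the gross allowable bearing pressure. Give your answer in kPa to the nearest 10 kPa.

q_all ≈ 810 kPa

N_q = e^(π·tan39°)·tan²(64.5°) = 55.96.
With the water table at the surface the whole profile is submerged: γ' = 17.5 − 9.81 = 7.69 kN/m³, so q = γ'·D_f = 22.993 kPa; the same γ' applies in the ½γBN_γ term.
q_ult = q·N_q + 0.5·γ·B·N_γ·s_γ
     = 22.993 × 55.957 + 0.5 × 7.69 × 3.57 × 66.8 × 0.8
     = 1286.6 + 733.55 = 2020.2 kPa.
q_all = 2020.2 / 2.5 = 808.08 kPa.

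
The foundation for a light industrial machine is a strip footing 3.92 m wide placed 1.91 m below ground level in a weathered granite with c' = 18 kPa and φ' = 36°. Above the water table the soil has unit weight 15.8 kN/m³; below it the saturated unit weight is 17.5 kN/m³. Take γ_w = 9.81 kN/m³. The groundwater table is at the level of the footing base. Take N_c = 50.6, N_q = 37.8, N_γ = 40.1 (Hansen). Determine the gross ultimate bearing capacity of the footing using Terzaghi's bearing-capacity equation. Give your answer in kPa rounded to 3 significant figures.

Effective surcharge at the founding depth q = γ·D_f = 15.8 × 1.91 = 30.178 kPa.
The water table coincides with the base, so in the self-weight term γ → γ' = 7.69 kN/m³.
q_ult = c·N_c + q·N_q + 0.5·γ·B·N_γ
     = 18 × 50.6 + 30.178 × 37.8 + 0.5 × 7.69 × 3.92 × 40.1
     = 910.8 + 1140.7 + 604.4 = 2655.9 kPa.

q_ult ≈ 2660 kPa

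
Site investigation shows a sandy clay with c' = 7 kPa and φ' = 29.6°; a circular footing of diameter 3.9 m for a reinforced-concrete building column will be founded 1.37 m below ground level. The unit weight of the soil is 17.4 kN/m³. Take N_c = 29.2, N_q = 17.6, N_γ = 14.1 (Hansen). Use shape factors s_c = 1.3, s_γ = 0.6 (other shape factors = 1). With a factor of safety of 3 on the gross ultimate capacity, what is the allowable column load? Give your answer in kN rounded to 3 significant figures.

q = γ·D_f = 17.4 × 1.37 = 23.838 kPa.
c·N_c·s_c = 7 × 29.2 × 1.3 = 265.72 kPa
q·N_q = 23.838 × 17.6 = 419.55 kPa
0.5·γ·B·N_γ·s_γ = 0.5 × 17.4 × 3.9 × 14.1 × 0.6 = 287.05 kPa
q_ult = 265.72 + 419.55 + 287.05 = 972.32 kPa.
Gross allowable pressure q_all = 972.32 / 3 = 324.11 kPa.
Footing area = 11.9459 m², so allowable column load = 324.11 × 11.9459 = 3871.7 kN.

P_all ≈ 3870 kN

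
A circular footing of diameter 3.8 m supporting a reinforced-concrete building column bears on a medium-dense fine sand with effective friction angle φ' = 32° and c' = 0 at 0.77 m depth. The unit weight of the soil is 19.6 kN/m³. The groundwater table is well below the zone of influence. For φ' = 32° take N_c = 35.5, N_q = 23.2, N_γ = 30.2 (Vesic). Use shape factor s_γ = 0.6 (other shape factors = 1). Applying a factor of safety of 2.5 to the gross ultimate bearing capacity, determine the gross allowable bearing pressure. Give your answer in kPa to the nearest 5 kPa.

Overburden at base level: q = 19.6 × 0.77 = 15.092 kPa.
Surcharge term q·N_q = 15.092 × 23.2 = 350.13 kPa; self-weight term 0.5·γ·B·N_γ·s_γ = 0.5 × 19.6 × 3.8 × 30.2 × 0.6 = 674.79 kPa.
q_ult = 350.13 + 674.79 = 1024.9 kPa.
q_all = q_ult / FS = 1024.9 / 2.5 = 409.97 kPa.

q_all ≈ 410 kPa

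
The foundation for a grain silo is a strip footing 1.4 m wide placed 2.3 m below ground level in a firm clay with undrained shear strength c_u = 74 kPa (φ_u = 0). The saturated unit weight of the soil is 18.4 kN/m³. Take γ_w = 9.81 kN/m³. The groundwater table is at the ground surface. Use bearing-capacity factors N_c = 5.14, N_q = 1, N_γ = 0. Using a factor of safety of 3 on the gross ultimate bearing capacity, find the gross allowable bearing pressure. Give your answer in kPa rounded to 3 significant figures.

Water table at ground surface, so effective unit weight γ' = 18.4 − 9.81 = 8.59 kN/m³ is used throughout; overburden q = 8.59 × 2.3 = 19.757 kPa.
Cohesion term c·N_c = 74 × 5.14 = 380.36 kPa; surcharge term q·N_q = 19.757 × 1 = 19.757 kPa.
q_ult = 380.36 + 19.757 = 400.12 kPa.
q_all = 400.12 / 3 = 133.37 kPa.

q_all ≈ 133 kPa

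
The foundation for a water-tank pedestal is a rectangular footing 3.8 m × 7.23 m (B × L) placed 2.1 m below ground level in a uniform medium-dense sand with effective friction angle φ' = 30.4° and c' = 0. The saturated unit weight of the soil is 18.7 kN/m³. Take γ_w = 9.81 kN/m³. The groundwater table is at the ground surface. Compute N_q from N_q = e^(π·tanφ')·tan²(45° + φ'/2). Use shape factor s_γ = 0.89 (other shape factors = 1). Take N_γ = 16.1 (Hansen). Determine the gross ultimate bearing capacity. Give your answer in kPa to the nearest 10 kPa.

q_ult ≈ 600 kPa

tan30.4° = 0.5867, so N_q = e^(π×0.5867)·tan²(60.2°) = 6.316 × 3.049 = 19.26.
With the water table at the surface the whole profile is submerged: γ' = 18.7 − 9.81 = 8.89 kN/m³, so q = γ'·D_f = 18.669 kPa; the same γ' applies in the ½γBN_γ term.
q_ult = q·N_q + 0.5·γ·B·N_γ·s_γ
     = 18.669 × 19.258 + 0.5 × 8.89 × 3.8 × 16.1 × 0.89
     = 359.53 + 242.03 = 601.56 kPa.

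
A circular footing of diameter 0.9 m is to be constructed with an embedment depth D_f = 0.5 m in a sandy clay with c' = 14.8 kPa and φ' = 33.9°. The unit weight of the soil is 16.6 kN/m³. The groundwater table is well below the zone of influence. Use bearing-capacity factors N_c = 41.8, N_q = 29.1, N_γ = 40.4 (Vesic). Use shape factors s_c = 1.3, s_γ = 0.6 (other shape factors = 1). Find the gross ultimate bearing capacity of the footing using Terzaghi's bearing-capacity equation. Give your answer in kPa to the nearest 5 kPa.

q_ult ≈ 1225 kPa

Effective surcharge at the founding depth q = γ·D_f = 16.6 × 0.5 = 8.3 kPa.
q_ult = c·N_c·s_c + q·N_q + 0.5·γ·B·N_γ·s_γ
     = 14.8 × 41.8 × 1.3 + 8.3 × 29.1 + 0.5 × 16.6 × 0.9 × 40.4 × 0.6
     = 804.23 + 241.53 + 181.07 = 1226.8 kPa.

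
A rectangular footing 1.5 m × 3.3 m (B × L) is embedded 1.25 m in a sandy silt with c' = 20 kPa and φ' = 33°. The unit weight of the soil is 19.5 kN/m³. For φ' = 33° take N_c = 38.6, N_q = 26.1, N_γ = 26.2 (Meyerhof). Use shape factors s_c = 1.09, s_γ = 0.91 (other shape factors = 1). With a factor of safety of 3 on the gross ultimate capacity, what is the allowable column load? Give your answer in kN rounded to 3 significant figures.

Overburden at base level: q = 19.5 × 1.25 = 24.375 kPa.
Cohesion term c·N_c·s_c = 20 × 38.6 × 1.09 = 841.48 kPa; surcharge term q·N_q = 24.375 × 26.1 = 636.19 kPa; self-weight term 0.5·γ·B·N_γ·s_γ = 0.5 × 19.5 × 1.5 × 26.2 × 0.91 = 348.69 kPa.
q_ult = 841.48 + 636.19 + 348.69 = 1826.4 kPa.
Gross allowable pressure q_all = 1826.4 / 3 = 608.79 kPa.
Footing area = 4.95 m², so allowable column load = 608.79 × 4.95 = 3013.5 kN.

P_all ≈ 3010 kN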